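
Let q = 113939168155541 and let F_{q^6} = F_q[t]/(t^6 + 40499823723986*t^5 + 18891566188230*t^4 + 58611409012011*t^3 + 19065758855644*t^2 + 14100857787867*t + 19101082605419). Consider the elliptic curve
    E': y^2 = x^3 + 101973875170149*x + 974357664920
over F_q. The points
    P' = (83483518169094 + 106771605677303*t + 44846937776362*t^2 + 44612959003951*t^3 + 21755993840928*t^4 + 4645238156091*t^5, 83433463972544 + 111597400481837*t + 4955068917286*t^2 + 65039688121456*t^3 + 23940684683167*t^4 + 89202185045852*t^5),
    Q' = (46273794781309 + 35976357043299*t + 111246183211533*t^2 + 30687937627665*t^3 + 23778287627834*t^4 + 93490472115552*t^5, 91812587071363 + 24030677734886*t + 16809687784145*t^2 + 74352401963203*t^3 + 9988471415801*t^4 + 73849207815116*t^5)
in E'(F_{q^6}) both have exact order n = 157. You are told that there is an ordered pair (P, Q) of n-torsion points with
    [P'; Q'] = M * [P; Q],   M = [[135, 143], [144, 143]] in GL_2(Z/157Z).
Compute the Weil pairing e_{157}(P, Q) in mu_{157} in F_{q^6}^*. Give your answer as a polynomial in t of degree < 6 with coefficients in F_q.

The 157-Weil pairing on E[157] over F_{113939168155541} is alternating-bilinear: e_{157}(P',Q') = e_{157}(P,Q)^det(M).
det(M) mod 157 = 126; its inverse in (Z/157)^* is 81 (check: 126*81 mod 157 = 1).
Double-and-add over 10011101: 8-1 doublings, 5-1 additions; each step l_{T,T}/v_{2T} or l_{T,P'}/v at Q'+S for random S.
Result: e(P',Q') = 109209208467213 + 85247299150055*t + 35808038259557*t^2 + 104353171307796*t^3 + 67223405205721*t^4 + 51411005675622*t^5.
e_{157}(P,Q) = (109209208467213 + 85247299150055*t + 35808038259557*t^2 + 104353171307796*t^3 + 67223405205721*t^4 + 51411005675622*t^5)^{81} = 11242845506358 + 21148668171205*t + 7039535614862*t^2 + 20933462210835*t^3 + 7888549875329*t^4 + 20111910229510*t^5.

11242845506358 + 21148668171205*t + 7039535614862*t^2 + 20933462210835*t^3 + 7888549875329*t^4 + 20111910229510*t^5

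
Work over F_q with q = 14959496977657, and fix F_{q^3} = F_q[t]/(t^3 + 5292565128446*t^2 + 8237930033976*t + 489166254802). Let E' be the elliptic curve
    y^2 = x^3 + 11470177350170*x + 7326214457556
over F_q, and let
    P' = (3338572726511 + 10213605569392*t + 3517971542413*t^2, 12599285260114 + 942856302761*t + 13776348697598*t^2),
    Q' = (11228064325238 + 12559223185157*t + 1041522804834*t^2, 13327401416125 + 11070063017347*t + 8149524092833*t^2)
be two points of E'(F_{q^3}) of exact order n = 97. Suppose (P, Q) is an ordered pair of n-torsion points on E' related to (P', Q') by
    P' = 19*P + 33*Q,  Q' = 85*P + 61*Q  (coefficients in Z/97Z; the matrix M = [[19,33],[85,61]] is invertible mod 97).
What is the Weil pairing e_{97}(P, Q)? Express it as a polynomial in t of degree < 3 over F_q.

Alternating bilinearity on E[97] (values in mu_{97} in F_{14959496977657^3}) gives e(P',Q') = e(P,Q)^det(M).
Inverting 3 mod 97: 65. Thus e_{97}(P,Q) = e(P',Q')^{65}.
Miller loop for e_{97} over F_{14959496977657^3}: bits of 97 = 1100001; 6 double steps + 2 add steps, l/v at each.
So e_{97}(P',Q') = 2082194199739 + 3725948101316*t + 11586289739562*t^2.
Thus e_{97}(P,Q) = 4324422823455 + 7383930233598*t + 4940859331563*t^2.

4324422823455 + 7383930233598*t + 4940859331563*t^2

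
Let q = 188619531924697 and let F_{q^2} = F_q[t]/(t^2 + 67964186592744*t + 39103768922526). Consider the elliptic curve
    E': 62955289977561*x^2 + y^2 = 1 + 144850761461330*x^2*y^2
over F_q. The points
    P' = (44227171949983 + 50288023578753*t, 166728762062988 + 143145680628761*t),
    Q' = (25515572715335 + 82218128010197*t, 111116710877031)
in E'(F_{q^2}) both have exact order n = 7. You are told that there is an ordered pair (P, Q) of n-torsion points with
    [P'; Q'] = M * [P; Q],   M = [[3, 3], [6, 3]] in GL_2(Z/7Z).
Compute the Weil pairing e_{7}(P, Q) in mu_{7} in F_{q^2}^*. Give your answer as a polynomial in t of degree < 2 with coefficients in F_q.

The 7-Weil pairing on E[7] over F_{188619531924697} is alternating-bilinear: e_{7}(P',Q') = e_{7}(P,Q)^det(M).
det(M) mod 7 = 5; its inverse in (Z/7)^* is 3 (check: 5*3 mod 7 = 1).
Map (x,y)_Ed via u=(1+y)/(1-y), v=(1+y)/((1-y)x) to Montgomery A=92994871568533,B=43463825743845; then to (a',b')=(0,120815802334213).
n = 7 = (111)_2 (3 bits, wt 3); accumulate f_{7,P'}(Q'+S)/f_{7,P'}(S) along the 2-step ladder.
So e_{7}(P',Q') = 155388238816677 + 49512601428630*t.
(155388238816677 + 49512601428630*t)^{3} mod (188619531924697,f) = 48444269950697 + 10493896432099*t.

48444269950697 + 10493896432099*t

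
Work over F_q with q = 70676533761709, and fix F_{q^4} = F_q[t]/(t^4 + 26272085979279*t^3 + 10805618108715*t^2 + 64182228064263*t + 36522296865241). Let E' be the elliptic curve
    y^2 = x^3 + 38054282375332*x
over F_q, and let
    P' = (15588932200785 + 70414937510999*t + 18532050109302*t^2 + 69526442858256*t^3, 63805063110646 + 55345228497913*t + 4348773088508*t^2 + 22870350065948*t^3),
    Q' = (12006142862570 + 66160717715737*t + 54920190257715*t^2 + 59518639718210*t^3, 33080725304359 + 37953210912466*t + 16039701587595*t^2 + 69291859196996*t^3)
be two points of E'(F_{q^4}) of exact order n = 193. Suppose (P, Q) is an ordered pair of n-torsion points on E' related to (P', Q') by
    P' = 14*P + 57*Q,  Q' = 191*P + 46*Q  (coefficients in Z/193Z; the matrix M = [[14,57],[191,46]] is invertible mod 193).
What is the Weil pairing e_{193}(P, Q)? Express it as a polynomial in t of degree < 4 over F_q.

e_{193}(aP+bQ,cP+dQ) = e_{193}(P,Q)^(ad-bc); with (a,b,c,d)=(14,57,191,46) this gives the det-193 law.
14*46 - 57*191 = -10243; reduced mod 193: det = 179, inverse 124.
Build f_{193,P'} and f_{193,Q'} via the 8-bit ladder of 193=11000001_2; evaluate at shifted divisors; quotient in F_{70676533761709^4}.
So e_{193}(P',Q') = 26384674498921 + 23334275876590*t + 31125753422438*t^2 + 53210218210107*t^3.
Finally e_{193}(P,Q) = 51160926746060 + 16695237121155*t + 21820225744446*t^2 + 6457270359191*t^3.

51160926746060 + 16695237121155*t + 21820225744446*t^2 + 6457270359191*t^3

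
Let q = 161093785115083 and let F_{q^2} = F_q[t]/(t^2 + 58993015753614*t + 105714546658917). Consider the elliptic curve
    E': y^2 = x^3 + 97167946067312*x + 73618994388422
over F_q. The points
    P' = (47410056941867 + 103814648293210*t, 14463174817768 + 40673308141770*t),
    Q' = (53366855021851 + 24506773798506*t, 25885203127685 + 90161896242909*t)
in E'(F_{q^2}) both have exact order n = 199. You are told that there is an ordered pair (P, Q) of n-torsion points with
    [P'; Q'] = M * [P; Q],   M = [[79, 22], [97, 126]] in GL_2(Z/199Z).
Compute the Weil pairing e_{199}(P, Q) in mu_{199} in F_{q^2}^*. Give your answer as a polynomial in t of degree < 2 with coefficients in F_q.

Under M = [[79,22],[97,126]] in GL_2(Z/199), e_{199}(P',Q') = e_{199}(P,Q)^(79*126-22*97 mod 199).
det(M) mod 199 = 59; its inverse in (Z/199)^* is 27 (check: 59*27 mod 199 = 1).
Double-and-add over 11000111: 8-1 doublings, 5-1 additions; each step l_{T,T}/v_{2T} or l_{T,P'}/v at Q'+S for random S.
Miller gives e_{199}(P',Q') = 57834309766901 + 154838811929083*t in F_{161093785115083^2}.
Thus e_{199}(P,Q) = 55192723252423 + 67909460781554*t.

55192723252423 + 67909460781554*t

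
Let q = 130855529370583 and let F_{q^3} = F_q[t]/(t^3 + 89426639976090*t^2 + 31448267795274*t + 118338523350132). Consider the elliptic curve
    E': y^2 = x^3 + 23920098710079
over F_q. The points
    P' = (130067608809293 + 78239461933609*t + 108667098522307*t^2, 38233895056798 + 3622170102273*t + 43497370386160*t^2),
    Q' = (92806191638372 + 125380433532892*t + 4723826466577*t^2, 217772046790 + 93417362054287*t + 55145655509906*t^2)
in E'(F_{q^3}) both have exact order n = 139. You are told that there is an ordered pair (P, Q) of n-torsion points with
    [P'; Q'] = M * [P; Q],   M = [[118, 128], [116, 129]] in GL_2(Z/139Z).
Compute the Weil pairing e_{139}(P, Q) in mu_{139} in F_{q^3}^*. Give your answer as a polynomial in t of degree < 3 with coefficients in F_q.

The 139-Weil pairing on E[139] over F_{130855529370583} is alternating-bilinear: e_{139}(P',Q') = e_{139}(P,Q)^det(M).
det M = 118*129 - 128*116 = 374 = 96 (mod 139); 96^{-1} = 42 (mod 139).
n = 139 = (10001011)_2 (8 bits, wt 4); accumulate f_{139,P'}(Q'+S)/f_{139,P'}(S) along the 7-step ladder.
e_{139}(P',Q') = 31583957972657 + 12032091179640*t + 7419713231281*t^2.
Finally e_{139}(P,Q) = 68506306634444 + 20599806716689*t + 101789844306108*t^2.

68506306634444 + 20599806716689*t + 101789844306108*t^2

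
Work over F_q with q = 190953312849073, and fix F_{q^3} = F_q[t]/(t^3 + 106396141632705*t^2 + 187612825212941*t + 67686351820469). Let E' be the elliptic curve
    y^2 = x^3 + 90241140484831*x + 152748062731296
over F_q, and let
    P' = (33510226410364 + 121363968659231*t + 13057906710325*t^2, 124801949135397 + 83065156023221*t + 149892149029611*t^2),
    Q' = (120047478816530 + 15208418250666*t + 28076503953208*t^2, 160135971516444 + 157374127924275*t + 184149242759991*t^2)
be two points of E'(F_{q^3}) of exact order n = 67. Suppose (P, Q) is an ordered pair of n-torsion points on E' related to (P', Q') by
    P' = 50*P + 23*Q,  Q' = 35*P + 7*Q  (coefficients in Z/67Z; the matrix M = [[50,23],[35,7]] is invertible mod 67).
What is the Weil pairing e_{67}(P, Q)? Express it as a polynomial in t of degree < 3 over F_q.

Under M = [[50,23],[35,7]] in GL_2(Z/67), e_{67}(P',Q') = e_{67}(P,Q)^(50*7-23*35 mod 67).
Hence e(P,Q) = e(P',Q')^{24} where 24 = 14^{-1} mod 67.
Run Miller on y^2=x^3+90241140484831*x+152748062731296 over F_{190953312849073}: ladder 1000011 (7 bits); e = f_P(D_Q)/f_Q(D_P).
The quotient is 6303221704890 + 123535406849442*t + 73648099000032*t^2.
(6303221704890 + 123535406849442*t + 73648099000032*t^2)^{24} mod (190953312849073,f) = 134004298766704 + 105799745966433*t + 119099452034865*t^2.

134004298766704 + 105799745966433*t + 119099452034865*t^2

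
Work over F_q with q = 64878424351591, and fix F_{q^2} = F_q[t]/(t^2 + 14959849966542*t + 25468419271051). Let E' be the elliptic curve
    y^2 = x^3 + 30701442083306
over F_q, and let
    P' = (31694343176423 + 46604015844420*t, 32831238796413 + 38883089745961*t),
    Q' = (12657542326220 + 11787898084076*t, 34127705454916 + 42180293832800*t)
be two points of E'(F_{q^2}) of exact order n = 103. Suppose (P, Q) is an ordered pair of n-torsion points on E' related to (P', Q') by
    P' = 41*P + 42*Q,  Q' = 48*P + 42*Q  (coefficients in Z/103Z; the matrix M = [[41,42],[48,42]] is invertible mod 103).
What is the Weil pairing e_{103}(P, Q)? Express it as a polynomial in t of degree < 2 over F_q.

e_{103} is bilinear + alternating on E[103], so e_{103}(41*P + 42*Q, 48*P + 42*Q) = e_{103}(P,Q)^(41*42-42*48).
det(M) mod 103 = 15; its inverse in (Z/103)^* is 55 (check: 15*55 mod 103 = 1).
7-bit Miller (1100111) on E'/F_{64878424351591} with a'=0, b'=30701442083306: accumulate tangent/chord ratios at Q'+S and P'+S'.
Miller gives e_{103}(P',Q') = 5117957402187 + 37358275703835*t in F_{64878424351591^2}.
Finally e_{103}(P,Q) = 460102699973 + 48799127006663*t.

460102699973 + 48799127006663*t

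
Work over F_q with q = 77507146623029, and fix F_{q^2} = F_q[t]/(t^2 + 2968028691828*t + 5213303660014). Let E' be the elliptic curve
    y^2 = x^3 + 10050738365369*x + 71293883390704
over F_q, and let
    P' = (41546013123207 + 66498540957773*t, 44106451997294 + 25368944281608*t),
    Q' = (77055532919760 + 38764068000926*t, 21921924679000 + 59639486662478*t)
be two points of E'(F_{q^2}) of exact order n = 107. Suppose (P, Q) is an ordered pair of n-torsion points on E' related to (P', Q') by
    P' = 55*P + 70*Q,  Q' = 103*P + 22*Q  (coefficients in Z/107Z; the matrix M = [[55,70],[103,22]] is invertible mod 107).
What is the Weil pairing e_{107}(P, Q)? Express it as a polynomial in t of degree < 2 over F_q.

Alternating bilinearity on E[107] (values in mu_{107} in F_{77507146623029^2}) gives e(P',Q') = e(P,Q)^det(M).
det M = 55*22 - 70*103 = -6000 = 99 (mod 107); 99^{-1} = 40 (mod 107).
Miller loop for e_{107} over F_{77507146623029^2}: bits of 107 = 1101011; 6 double steps + 4 add steps, l/v at each.
Miller gives e_{107}(P',Q') = 60502955284747 + 56254804153926*t in F_{77507146623029^2}.
(60502955284747 + 56254804153926*t)^{40} mod (77507146623029,f) = 48135395412343 + 34581616403094*t.

48135395412343 + 34581616403094*t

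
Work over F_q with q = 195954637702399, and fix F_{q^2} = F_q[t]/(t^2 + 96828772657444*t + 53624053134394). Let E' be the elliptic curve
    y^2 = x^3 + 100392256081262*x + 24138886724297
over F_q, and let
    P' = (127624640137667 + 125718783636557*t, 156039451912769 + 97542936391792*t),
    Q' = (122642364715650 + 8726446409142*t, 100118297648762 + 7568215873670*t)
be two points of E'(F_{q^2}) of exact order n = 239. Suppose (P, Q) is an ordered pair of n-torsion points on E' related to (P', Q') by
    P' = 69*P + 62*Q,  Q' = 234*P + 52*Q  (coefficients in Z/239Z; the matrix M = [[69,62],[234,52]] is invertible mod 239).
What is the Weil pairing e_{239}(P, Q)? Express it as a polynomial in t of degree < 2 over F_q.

The 239-Weil pairing on E[239] over F_{195954637702399} is alternating-bilinear: e_{239}(P',Q') = e_{239}(P,Q)^det(M).
Hence e(P,Q) = e(P',Q')^{42} where 42 = 74^{-1} mod 239.
8-bit Miller (11101111) on E'/F_{195954637702399} with a'=100392256081262, b'=24138886724297: accumulate tangent/chord ratios at Q'+S and P'+S'.
e_{239}(P',Q') = 194644061211738 + 150780032624982*t.
Thus e_{239}(P,Q) = 153812840088336 + 193014424487406*t.

153812840088336 + 193014424487406*t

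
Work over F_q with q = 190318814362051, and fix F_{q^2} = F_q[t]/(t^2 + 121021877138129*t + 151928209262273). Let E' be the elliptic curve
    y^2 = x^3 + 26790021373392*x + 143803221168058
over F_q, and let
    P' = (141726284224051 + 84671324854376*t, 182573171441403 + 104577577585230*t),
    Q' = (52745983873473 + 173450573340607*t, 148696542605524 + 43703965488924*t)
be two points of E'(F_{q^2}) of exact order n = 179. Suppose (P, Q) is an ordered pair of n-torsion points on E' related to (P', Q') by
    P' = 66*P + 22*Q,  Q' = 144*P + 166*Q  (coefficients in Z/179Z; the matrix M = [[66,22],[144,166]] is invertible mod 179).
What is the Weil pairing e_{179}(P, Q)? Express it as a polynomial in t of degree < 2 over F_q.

e_{179} is bilinear + alternating on E[179], so e_{179}(66*P + 22*Q, 144*P + 166*Q) = e_{179}(P,Q)^(66*166-22*144).
Hence e(P,Q) = e(P',Q')^{120} where 120 = 91^{-1} mod 179.
Double-and-add over 10110011: 8-1 doublings, 5-1 additions; each step l_{T,T}/v_{2T} or l_{T,P'}/v at Q'+S for random S.
The quotient is 49741132007177 + 21078675436325*t.
(49741132007177 + 21078675436325*t)^{120} mod (190318814362051,f) = 168426396206895 + 55280577115680*t.

168426396206895 + 55280577115680*t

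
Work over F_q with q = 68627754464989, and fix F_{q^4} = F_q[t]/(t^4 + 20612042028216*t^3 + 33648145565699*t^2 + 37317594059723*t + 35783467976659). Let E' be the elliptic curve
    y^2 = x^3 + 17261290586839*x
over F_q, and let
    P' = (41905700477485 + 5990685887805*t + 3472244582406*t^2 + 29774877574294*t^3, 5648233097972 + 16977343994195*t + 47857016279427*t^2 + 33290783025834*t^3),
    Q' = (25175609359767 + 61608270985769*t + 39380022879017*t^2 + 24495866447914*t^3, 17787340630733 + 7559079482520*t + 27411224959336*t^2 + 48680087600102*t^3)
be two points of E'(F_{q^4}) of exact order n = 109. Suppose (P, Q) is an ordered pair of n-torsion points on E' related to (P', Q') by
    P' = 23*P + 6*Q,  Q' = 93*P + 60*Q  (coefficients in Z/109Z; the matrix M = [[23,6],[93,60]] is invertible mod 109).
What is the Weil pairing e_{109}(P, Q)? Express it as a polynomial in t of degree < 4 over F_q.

17311280747505 + 27613063768892*t + 46976055091379*t^2 + 55664002307997*t^3

Since e_{109}(P,P)=e_{109}(Q,Q)=1 and e_{109}(Q,P)=e_{109}(P,Q)^{-1}, expanding e_{109}(23*P + 6*Q,93*P + 60*Q) leaves e(P,Q)^det(M).
det(M) mod 109 = 59; its inverse in (Z/109)^* is 85 (check: 59*85 mod 109 = 1).
Miller loop for e_{109} over F_{68627754464989^4}: bits of 109 = 1101101; 6 double steps + 4 add steps, l/v at each.
The quotient is 50475290419193 + 46658176112339*t + 16084483975023*t^2 + 17223608921435*t^3.
Raise to 85: e(P,Q) = 17311280747505 + 27613063768892*t + 46976055091379*t^2 + 55664002307997*t^3 in mu_{109}.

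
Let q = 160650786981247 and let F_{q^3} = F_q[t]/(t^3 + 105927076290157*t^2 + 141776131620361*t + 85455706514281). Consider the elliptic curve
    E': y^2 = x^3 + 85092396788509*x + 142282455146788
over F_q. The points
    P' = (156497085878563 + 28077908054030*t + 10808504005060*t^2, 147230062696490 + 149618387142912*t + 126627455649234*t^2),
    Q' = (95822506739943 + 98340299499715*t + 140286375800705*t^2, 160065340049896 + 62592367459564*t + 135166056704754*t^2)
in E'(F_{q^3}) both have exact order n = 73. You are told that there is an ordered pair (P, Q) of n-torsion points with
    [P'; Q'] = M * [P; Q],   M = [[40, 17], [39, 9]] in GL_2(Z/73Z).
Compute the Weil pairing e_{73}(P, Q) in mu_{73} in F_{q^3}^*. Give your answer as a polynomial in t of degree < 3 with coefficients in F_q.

Under M = [[40,17],[39,9]] in GL_2(Z/73), e_{73}(P',Q') = e_{73}(P,Q)^(40*9-17*39 mod 73).
So e_{73}(P,Q) = e_{73}(P',Q')^{53}, since 62*53 = 1 mod 73.
7-bit Miller (1001001) on E'/F_{160650786981247} with a'=85092396788509, b'=142282455146788: accumulate tangent/chord ratios at Q'+S and P'+S'.
e_{73}(P',Q') = 142566960408416 + 114878192426353*t + 4029431153563*t^2.
(142566960408416 + 114878192426353*t + 4029431153563*t^2)^{53} mod (160650786981247,f) = 147239257155969 + 106757425386125*t + 69836106165760*t^2.

147239257155969 + 106757425386125*t + 69836106165760*t^2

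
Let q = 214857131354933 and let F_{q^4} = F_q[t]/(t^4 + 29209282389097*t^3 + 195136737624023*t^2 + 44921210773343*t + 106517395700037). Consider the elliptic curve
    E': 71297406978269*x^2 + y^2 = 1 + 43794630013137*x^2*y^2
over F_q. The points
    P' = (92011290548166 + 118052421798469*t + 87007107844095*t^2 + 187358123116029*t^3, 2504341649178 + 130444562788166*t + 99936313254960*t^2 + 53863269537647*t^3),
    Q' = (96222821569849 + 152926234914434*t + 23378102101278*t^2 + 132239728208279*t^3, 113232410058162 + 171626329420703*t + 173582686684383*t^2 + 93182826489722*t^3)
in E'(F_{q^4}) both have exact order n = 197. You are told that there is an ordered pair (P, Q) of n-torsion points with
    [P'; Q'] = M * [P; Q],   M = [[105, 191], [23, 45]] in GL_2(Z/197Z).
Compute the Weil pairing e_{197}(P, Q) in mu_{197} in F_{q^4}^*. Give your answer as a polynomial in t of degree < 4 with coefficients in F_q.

e_{197} is bilinear + alternating on E[197], so e_{197}(105*P + 191*Q, 23*P + 45*Q) = e_{197}(P,Q)^(105*45-191*23).
So e_{197}(P,Q) = e_{197}(P',Q')^{54}, since 135*54 = 1 mod 197.
Edwards a_E,d_E -> Montgomery A=7847760597,B=43018996032834 -> Weierstrass 151240128282725,11420107983329 via alpha=90801049950212,beta=6875694241283.
Miller loop for e_{197} over F_{214857131354933^4}: bits of 197 = 11000101; 7 double steps + 3 add steps, l/v at each.
So e_{197}(P',Q') = 53658202367184 + 11983031136294*t + 77991816113609*t^2 + 178744317381133*t^3.
Hence e(P,Q) = 3519701266359 + 209323343924394*t + 101484412670155*t^2 + 173768908514027*t^3 in F_{214857131354933^4}^*.

3519701266359 + 209323343924394*t + 101484412670155*t^2 + 173768908514027*t^3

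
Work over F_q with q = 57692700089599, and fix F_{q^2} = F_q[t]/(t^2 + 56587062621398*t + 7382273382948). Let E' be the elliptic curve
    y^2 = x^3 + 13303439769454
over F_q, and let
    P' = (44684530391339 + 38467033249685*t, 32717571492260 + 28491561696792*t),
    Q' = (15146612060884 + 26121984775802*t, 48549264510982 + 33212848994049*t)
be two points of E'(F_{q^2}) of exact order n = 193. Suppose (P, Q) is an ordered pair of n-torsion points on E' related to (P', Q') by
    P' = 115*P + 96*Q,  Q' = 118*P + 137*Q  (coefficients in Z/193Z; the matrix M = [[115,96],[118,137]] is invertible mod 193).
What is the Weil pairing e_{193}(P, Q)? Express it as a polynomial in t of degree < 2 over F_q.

42305002123438 + 43170214940325*t

Since e_{193}(P,P)=e_{193}(Q,Q)=1 and e_{193}(Q,P)=e_{193}(P,Q)^{-1}, expanding e_{193}(115*P + 96*Q,118*P + 137*Q) leaves e(P,Q)^det(M).
So e_{193}(P,Q) = e_{193}(P',Q')^{16}, since 181*16 = 1 mod 193.
n = 193 = (11000001)_2 (8 bits, wt 3); accumulate f_{193,P'}(Q'+S)/f_{193,P'}(S) along the 7-step ladder.
f_P(D_Q)/f_Q(D_P) = 51400275044499 + 23037953769362*t.
(51400275044499 + 23037953769362*t)^{16} mod (57692700089599,f) = 42305002123438 + 43170214940325*t.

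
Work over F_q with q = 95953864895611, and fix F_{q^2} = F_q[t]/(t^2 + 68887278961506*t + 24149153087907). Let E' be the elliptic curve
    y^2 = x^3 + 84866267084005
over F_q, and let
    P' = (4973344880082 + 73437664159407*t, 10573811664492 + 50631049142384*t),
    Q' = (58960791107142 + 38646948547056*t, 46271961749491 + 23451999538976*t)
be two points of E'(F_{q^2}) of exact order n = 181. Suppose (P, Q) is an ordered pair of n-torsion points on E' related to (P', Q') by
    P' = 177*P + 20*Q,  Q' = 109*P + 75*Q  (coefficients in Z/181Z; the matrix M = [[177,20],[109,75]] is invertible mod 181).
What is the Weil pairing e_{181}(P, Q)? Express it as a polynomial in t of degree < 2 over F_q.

57030043776963 + 70136265479826*t

e_{181} is bilinear + alternating on E[181], so e_{181}(177*P + 20*Q, 109*P + 75*Q) = e_{181}(P,Q)^(177*75-20*109).
det(M) mod 181 = 54; its inverse in (Z/181)^* is 57 (check: 54*57 mod 181 = 1).
n = 181 = (10110101)_2 (8 bits, wt 5); accumulate f_{181,P'}(Q'+S)/f_{181,P'}(S) along the 7-step ladder.
f_P(D_Q)/f_Q(D_P) = 74296368046121 + 64304648983967*t.
Raise to 57: e(P,Q) = 57030043776963 + 70136265479826*t in mu_{181}.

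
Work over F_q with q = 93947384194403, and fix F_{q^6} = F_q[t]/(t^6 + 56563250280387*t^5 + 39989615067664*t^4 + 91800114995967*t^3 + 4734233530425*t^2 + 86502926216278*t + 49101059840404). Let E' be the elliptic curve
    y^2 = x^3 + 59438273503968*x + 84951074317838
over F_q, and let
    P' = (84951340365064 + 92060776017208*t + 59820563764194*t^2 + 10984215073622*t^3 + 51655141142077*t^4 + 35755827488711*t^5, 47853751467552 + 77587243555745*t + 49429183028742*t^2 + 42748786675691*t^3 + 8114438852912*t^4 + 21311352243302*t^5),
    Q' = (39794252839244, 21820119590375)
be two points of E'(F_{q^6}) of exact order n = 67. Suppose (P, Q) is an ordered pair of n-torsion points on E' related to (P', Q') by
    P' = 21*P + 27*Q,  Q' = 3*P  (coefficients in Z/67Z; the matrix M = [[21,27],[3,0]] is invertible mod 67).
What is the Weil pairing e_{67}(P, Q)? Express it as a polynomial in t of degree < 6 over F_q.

Since e_{67}(P,P)=e_{67}(Q,Q)=1 and e_{67}(Q,P)=e_{67}(P,Q)^{-1}, expanding e_{67}(21*P + 27*Q,3*P) leaves e(P,Q)^det(M).
Inverting 53 mod 67: 43. Thus e_{67}(P,Q) = e(P',Q')^{43}.
Build f_{67,P'} and f_{67,Q'} via the 7-bit ladder of 67=1000011_2; evaluate at shifted divisors; quotient in F_{93947384194403^6}.
e_{67}(P',Q') = 59368348808598 + 84679163989744*t + 83450651519645*t^2 + 52224310841680*t^3 + 69611967305232*t^4 + 9928966553173*t^5.
(59368348808598 + 84679163989744*t + 83450651519645*t^2 + 52224310841680*t^3 + 69611967305232*t^4 + 9928966553173*t^5)^{43} mod (93947384194403,f) = 3179722036302 + 16356336236306*t + 80736987342938*t^2 + 32001709977262*t^3 + 28775948025622*t^4 + 67904348310356*t^5.

3179722036302 + 16356336236306*t + 80736987342938*t^2 + 32001709977262*t^3 + 28775948025622*t^4 + 67904348310356*t^5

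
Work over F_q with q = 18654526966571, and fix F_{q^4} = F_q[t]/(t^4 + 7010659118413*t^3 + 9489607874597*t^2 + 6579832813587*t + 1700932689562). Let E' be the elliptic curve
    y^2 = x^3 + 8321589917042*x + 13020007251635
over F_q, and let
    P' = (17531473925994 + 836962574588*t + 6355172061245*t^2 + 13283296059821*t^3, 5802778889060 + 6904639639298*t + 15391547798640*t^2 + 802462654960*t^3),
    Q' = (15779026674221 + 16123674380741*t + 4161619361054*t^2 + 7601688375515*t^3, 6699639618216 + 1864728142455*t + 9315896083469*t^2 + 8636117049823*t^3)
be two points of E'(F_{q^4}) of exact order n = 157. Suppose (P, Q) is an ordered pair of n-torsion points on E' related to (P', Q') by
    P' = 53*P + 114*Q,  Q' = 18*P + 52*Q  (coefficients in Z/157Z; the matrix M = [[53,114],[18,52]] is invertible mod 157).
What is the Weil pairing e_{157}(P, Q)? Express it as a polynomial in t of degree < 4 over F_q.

e_{157}(aP+bQ,cP+dQ) = e_{157}(P,Q)^(ad-bc); with (a,b,c,d)=(53,114,18,52) this gives the det-157 law.
Hence e(P,Q) = e(P',Q')^{31} where 31 = 76^{-1} mod 157.
8-bit Miller (10011101) on E'/F_{18654526966571} with a'=8321589917042, b'=13020007251635: accumulate tangent/chord ratios at Q'+S and P'+S'.
Miller gives e_{157}(P',Q') = 1572209464001 + 4274732116972*t + 2581885085450*t^2 + 2972653776061*t^3 in F_{18654526966571^4}.
Thus e_{157}(P,Q) = 6689361024663 + 13123222908167*t + 8119318859215*t^2 + 14674535322584*t^3.

6689361024663 + 13123222908167*t + 8119318859215*t^2 + 14674535322584*t^3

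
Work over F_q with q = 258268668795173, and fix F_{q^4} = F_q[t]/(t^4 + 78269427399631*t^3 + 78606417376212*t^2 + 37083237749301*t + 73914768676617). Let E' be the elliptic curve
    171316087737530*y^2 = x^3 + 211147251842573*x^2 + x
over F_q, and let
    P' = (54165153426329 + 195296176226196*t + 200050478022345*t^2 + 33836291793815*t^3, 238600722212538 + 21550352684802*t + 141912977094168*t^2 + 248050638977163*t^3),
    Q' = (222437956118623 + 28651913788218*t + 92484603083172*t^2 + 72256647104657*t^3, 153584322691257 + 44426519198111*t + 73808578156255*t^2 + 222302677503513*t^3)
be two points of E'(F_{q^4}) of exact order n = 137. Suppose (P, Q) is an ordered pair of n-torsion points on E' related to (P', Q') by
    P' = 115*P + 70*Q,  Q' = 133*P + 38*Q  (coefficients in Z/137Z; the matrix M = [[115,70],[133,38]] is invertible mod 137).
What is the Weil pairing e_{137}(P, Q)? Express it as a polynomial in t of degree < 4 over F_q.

255120862108926 + 110443251421562*t + 252107261813740*t^2 + 61033499011969*t^3

Under M = [[115,70],[133,38]] in GL_2(Z/137), e_{137}(P',Q') = e_{137}(P,Q)^(115*38-70*133 mod 137).
Hence e(P,Q) = e(P',Q')^{17} where 17 = 129^{-1} mod 137.
Undo Montgomery via alpha=175169251626934, beta=110647422451005: (a',b')=(162748324479211,158438915392308) over F_{258268668795173}.
n = 137 = (10001001)_2 (8 bits, wt 3); accumulate f_{137,P'}(Q'+S)/f_{137,P'}(S) along the 7-step ladder.
f_P(D_Q)/f_Q(D_P) = 16855221299573 + 117829205482515*t + 257113632251540*t^2 + 49435957740682*t^3.
Finally e_{137}(P,Q) = 255120862108926 + 110443251421562*t + 252107261813740*t^2 + 61033499011969*t^3.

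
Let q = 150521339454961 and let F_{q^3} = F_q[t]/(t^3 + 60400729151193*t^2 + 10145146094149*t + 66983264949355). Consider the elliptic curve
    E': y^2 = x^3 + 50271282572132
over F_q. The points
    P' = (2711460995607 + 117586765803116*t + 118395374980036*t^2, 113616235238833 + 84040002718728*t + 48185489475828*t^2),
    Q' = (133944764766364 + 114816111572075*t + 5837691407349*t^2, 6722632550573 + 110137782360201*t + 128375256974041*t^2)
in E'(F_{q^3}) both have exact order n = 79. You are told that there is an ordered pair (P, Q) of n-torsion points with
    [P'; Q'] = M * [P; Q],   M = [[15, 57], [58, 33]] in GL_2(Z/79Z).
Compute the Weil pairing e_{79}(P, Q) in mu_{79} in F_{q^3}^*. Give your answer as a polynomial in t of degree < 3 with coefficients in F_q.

e_{79}(aP+bQ,cP+dQ) = e_{79}(P,Q)^(ad-bc); with (a,b,c,d)=(15,57,58,33) this gives the det-79 law.
Hence e(P,Q) = e(P',Q')^{12} where 12 = 33^{-1} mod 79.
Build f_{79,P'} and f_{79,Q'} via the 7-bit ladder of 79=1001111_2; evaluate at shifted divisors; quotient in F_{150521339454961^3}.
f_P(D_Q)/f_Q(D_P) = 27190101780895 + 81822782890726*t + 67204421953204*t^2.
Raise to 12: e(P,Q) = 21012525659536 + 136689831227791*t + 110064447179828*t^2 in mu_{79}.

21012525659536 + 136689831227791*t + 110064447179828*t^2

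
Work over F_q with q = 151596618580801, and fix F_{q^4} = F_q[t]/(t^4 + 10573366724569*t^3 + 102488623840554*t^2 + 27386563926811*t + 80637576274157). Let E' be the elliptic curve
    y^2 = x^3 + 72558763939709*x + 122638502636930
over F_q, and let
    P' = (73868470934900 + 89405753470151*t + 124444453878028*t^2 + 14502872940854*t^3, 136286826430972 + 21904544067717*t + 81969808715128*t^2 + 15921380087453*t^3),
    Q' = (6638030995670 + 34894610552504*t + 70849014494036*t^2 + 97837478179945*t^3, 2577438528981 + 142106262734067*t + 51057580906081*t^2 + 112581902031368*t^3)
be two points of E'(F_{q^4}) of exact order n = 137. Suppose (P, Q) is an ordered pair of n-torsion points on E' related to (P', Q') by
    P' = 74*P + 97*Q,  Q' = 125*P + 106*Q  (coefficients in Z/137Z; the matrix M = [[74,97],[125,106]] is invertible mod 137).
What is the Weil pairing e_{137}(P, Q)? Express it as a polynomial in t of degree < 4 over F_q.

11880228985407 + 125051338731685*t + 25823873926783*t^2 + 23457444450756*t^3

Alternating bilinearity on E[137] (values in mu_{137} in F_{151596618580801^4}) gives e(P',Q') = e(P,Q)^det(M).
So e_{137}(P,Q) = e_{137}(P',Q')^{4}, since 103*4 = 1 mod 137.
Miller loop for e_{137} over F_{151596618580801^4}: bits of 137 = 10001001; 7 double steps + 2 add steps, l/v at each.
f_P(D_Q)/f_Q(D_P) = 148069203178704 + 73244296162762*t + 21912919161635*t^2 + 149761051251665*t^3.
Finally e_{137}(P,Q) = 11880228985407 + 125051338731685*t + 25823873926783*t^2 + 23457444450756*t^3.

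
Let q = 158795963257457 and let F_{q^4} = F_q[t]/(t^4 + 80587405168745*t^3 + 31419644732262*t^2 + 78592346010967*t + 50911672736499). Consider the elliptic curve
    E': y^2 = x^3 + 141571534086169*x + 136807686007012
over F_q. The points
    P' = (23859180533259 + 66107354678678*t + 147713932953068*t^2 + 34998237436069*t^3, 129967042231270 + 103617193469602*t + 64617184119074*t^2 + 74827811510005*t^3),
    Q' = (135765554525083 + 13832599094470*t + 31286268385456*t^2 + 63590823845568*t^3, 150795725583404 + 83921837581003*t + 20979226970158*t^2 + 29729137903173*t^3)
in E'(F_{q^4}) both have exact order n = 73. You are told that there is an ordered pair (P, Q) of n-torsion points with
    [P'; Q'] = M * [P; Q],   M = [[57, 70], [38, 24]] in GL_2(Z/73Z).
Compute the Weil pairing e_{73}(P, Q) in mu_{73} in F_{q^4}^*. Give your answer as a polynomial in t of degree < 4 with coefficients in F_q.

e_{73}(aP+bQ,cP+dQ) = e_{73}(P,Q)^(ad-bc); with (a,b,c,d)=(57,70,38,24) this gives the det-73 law.
det M = 57*24 - 70*38 = -1292 = 22 (mod 73); 22^{-1} = 10 (mod 73).
7-bit Miller (1001001) on E'/F_{158795963257457} with a'=141571534086169, b'=136807686007012: accumulate tangent/chord ratios at Q'+S and P'+S'.
The quotient is 124074512705194 + 14457873167909*t + 53915347455610*t^2 + 158792859618885*t^3.
Finally e_{73}(P,Q) = 141329771330679 + 4392406674116*t + 89689508602868*t^2 + 9351410126436*t^3.

141329771330679 + 4392406674116*t + 89689508602868*t^2 + 9351410126436*t^3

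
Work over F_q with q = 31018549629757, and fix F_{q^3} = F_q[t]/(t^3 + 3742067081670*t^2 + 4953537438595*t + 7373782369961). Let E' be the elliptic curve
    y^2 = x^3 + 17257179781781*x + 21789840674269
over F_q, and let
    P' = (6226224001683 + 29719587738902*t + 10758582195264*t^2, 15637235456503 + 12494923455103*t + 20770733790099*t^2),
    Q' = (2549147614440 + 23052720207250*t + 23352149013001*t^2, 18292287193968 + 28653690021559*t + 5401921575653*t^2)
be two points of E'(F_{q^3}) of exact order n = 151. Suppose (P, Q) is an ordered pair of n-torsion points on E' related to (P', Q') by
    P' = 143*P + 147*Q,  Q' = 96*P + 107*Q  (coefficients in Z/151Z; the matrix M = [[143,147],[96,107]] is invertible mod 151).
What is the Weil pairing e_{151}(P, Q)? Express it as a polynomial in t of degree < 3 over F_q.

The 151-Weil pairing on E[151] over F_{31018549629757} is alternating-bilinear: e_{151}(P',Q') = e_{151}(P,Q)^det(M).
Inverting 132 mod 151: 143. Thus e_{151}(P,Q) = e(P',Q')^{143}.
Miller loop for e_{151} over F_{31018549629757^3}: bits of 151 = 10010111; 7 double steps + 4 add steps, l/v at each.
e_{151}(P',Q') = 7331490871131 + 25730752089395*t + 11650742268800*t^2.
Hence e(P,Q) = 21931990475041 + 13586537751021*t + 10208407829109*t^2 in F_{31018549629757^3}^*.

21931990475041 + 13586537751021*t + 10208407829109*t^2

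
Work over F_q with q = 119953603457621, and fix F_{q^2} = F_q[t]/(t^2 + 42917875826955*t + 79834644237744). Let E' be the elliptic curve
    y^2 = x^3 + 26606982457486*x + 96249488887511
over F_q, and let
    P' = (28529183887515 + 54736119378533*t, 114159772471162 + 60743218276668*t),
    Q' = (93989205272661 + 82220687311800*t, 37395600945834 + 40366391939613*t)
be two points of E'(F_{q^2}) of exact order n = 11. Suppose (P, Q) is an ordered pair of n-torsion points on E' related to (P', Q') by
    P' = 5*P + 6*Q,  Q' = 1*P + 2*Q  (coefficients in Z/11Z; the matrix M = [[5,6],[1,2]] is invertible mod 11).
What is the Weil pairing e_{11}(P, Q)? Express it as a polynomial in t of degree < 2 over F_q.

86655813270901 + 82518663343140*t

Since e_{11}(P,P)=e_{11}(Q,Q)=1 and e_{11}(Q,P)=e_{11}(P,Q)^{-1}, expanding e_{11}(5*P + 6*Q,1*P + 2*Q) leaves e(P,Q)^det(M).
Inverting 4 mod 11: 3. Thus e_{11}(P,Q) = e(P',Q')^{3}.
Double-and-add over 1011: 4-1 doublings, 3-1 additions; each step l_{T,T}/v_{2T} or l_{T,P'}/v at Q'+S for random S.
The quotient is 78490739456121 + 85562692109356*t.
Raise to 3: e(P,Q) = 86655813270901 + 82518663343140*t in mu_{11}.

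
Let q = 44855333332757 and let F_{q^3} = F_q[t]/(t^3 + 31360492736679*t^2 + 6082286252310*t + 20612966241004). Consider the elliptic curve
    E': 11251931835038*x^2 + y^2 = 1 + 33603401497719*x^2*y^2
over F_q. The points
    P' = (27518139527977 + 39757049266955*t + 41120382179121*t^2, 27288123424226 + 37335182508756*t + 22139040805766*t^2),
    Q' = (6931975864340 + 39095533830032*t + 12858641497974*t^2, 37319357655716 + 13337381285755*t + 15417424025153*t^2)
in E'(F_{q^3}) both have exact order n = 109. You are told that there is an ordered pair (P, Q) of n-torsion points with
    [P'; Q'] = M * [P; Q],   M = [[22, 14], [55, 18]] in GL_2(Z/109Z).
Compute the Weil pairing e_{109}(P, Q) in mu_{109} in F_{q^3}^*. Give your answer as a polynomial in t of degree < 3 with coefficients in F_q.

Since e_{109}(P,P)=e_{109}(Q,Q)=1 and e_{109}(Q,P)=e_{109}(P,Q)^{-1}, expanding e_{109}(22*P + 14*Q,55*P + 18*Q) leaves e(P,Q)^det(M).
Hence e(P,Q) = e(P',Q')^{51} where 51 = 62^{-1} mod 109.
Edwards a_E,d_E -> Montgomery A=0,B=9870018082535 -> Weierstrass 29668474671865,0 via alpha=0,beta=5625965917519.
Build f_{109,P'} and f_{109,Q'} via the 7-bit ladder of 109=1101101_2; evaluate at shifted divisors; quotient in F_{44855333332757^3}.
Miller gives e_{109}(P',Q') = 21092161014486 + 3555804322082*t + 35571704467553*t^2 in F_{44855333332757^3}.
(21092161014486 + 3555804322082*t + 35571704467553*t^2)^{51} mod (44855333332757,f) = 24714611952007 + 25285106768732*t + 1471630207086*t^2.

24714611952007 + 25285106768732*t + 1471630207086*t^2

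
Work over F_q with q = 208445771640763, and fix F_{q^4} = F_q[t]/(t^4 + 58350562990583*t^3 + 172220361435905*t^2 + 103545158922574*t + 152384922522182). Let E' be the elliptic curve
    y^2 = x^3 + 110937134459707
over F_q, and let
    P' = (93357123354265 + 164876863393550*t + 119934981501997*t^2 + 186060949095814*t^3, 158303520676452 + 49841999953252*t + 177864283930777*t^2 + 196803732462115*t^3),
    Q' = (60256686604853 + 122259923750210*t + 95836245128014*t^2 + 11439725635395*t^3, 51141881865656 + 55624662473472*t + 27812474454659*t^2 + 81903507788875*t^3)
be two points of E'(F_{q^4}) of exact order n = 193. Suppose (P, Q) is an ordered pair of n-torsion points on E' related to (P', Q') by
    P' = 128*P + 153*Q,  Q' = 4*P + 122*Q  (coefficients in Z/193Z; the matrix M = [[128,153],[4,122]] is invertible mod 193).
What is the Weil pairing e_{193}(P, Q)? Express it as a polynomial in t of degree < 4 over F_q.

40977316347968 + 135663849712832*t + 98848330284272*t^2 + 45098975239285*t^3

The 193-Weil pairing on E[193] over F_{208445771640763} is alternating-bilinear: e_{193}(P',Q') = e_{193}(P,Q)^det(M).
Inverting 143 mod 193: 27. Thus e_{193}(P,Q) = e(P',Q')^{27}.
8-bit Miller (11000001) on E'/F_{208445771640763} with a'=0, b'=110937134459707: accumulate tangent/chord ratios at Q'+S and P'+S'.
The quotient is 150244658870742 + 174735247650331*t + 160477099895564*t^2 + 75503818918664*t^3.
e_{193}(P,Q) = (150244658870742 + 174735247650331*t + 160477099895564*t^2 + 75503818918664*t^3)^{27} = 40977316347968 + 135663849712832*t + 98848330284272*t^2 + 45098975239285*t^3.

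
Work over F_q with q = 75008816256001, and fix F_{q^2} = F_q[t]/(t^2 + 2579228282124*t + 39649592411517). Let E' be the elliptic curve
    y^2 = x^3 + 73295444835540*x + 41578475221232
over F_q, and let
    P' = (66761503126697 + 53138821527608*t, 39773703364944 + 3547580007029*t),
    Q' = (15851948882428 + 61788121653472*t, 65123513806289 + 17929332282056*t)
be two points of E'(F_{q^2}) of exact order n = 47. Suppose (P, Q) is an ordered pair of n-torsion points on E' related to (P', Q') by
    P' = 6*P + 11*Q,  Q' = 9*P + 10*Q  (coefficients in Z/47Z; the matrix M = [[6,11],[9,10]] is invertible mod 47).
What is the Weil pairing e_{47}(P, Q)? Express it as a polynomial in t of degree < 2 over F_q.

14685257413421 + 19820852141020*t

e_{47} is bilinear + alternating on E[47], so e_{47}(6*P + 11*Q, 9*P + 10*Q) = e_{47}(P,Q)^(6*10-11*9).
6*10 - 11*9 = -39; reduced mod 47: det = 8, inverse 6.
Build f_{47,P'} and f_{47,Q'} via the 6-bit ladder of 47=101111_2; evaluate at shifted divisors; quotient in F_{75008816256001^2}.
Result: e(P',Q') = 26930304974291 + 73430789261002*t.
(26930304974291 + 73430789261002*t)^{6} mod (75008816256001,f) = 14685257413421 + 19820852141020*t.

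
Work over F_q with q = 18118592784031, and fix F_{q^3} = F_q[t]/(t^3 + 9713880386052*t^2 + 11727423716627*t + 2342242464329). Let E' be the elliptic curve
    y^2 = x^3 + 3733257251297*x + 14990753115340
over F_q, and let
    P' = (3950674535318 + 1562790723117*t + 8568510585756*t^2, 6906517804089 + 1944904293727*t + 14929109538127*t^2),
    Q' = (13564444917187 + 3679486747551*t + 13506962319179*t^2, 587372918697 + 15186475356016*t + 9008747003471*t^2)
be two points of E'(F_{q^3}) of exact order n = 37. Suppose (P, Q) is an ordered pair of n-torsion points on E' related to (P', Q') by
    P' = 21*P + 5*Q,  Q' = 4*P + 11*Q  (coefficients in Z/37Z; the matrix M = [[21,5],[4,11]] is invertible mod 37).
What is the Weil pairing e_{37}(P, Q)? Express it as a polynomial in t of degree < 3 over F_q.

16298965341372 + 14673043311192*t + 9774604799781*t^2

The 37-Weil pairing on E[37] over F_{18118592784031} is alternating-bilinear: e_{37}(P',Q') = e_{37}(P,Q)^det(M).
21*11 - 5*4 = 211; reduced mod 37: det = 26, inverse 10.
n = 37 = (100101)_2 (6 bits, wt 3); accumulate f_{37,P'}(Q'+S)/f_{37,P'}(S) along the 5-step ladder.
Miller gives e_{37}(P',Q') = 822635839730 + 2799411823032*t + 12290932947549*t^2 in F_{18118592784031^3}.
Hence e(P,Q) = 16298965341372 + 14673043311192*t + 9774604799781*t^2 in F_{18118592784031^3}^*.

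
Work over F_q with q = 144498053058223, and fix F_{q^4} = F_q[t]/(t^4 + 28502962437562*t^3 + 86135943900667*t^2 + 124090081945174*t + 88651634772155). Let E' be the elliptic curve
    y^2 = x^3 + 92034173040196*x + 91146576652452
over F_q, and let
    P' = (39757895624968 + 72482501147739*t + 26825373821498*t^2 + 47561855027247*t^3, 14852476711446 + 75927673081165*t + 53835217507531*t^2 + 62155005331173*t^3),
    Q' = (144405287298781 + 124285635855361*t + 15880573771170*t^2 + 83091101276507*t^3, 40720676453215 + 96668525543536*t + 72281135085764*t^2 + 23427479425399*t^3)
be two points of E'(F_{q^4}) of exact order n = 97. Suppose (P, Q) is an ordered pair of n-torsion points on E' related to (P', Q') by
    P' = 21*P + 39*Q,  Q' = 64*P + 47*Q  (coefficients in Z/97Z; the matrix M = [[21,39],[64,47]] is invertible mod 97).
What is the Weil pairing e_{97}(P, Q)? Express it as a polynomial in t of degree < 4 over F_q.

e_{97}(aP+bQ,cP+dQ) = e_{97}(P,Q)^(ad-bc); with (a,b,c,d)=(21,39,64,47) this gives the det-97 law.
So e_{97}(P,Q) = e_{97}(P',Q')^{88}, since 43*88 = 1 mod 97.
Miller loop for e_{97} over F_{144498053058223^4}: bits of 97 = 1100001; 6 double steps + 2 add steps, l/v at each.
The quotient is 30882006192925 + 1729371285333*t + 35908917805348*t^2 + 24451283088462*t^3.
e_{97}(P,Q) = (30882006192925 + 1729371285333*t + 35908917805348*t^2 + 24451283088462*t^3)^{88} = 114766140828035 + 102708633086800*t + 42174882189850*t^2 + 101655524480370*t^3.

114766140828035 + 102708633086800*t + 42174882189850*t^2 + 101655524480370*t^3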